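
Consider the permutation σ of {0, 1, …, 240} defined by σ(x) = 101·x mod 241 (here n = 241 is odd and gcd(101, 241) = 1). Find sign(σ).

-1

Start at x=236: 236 → 218 → 87 → 111 → 125 → 93 → 235 → … (one orbit).
Decompose π into cycles: lengths [80, 80, 80, 1] (4 cycles, including the fixed point 0).
With 4 cycles on 241 points, sign = (−1)^{241−4} = -1.
Via Zolotarev, sign(π_{101}) = (101|241) = -1.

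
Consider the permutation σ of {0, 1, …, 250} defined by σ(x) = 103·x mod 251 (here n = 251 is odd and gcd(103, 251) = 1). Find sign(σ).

Orbit of 16 under x↦103x: [16, 142, 68, 227, 38, 149, 36]… (length divides ord_251(103)).
π_103 has 3 disjoint cycles with lengths [125, 125, 1] on {0,…,250}.
sign(π) = (−1)^{n − #cycles} = (−1)^{251−3} = (−1)^248 = +1.
Zolotarev: (103|251) = +1, matching the cycle-count sign.

+1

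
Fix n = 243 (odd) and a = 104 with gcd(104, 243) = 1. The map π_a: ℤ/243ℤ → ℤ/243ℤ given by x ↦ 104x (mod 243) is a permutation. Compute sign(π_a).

-1

Start at x=100: 100 → 194 → 7 → 242 → 139 → 119 → 226 → … (one orbit).
Decompose π into cycles: lengths [162, 54, 18, 6, 2, 1] (6 cycles, including the fixed point 0).
243 − 6 = 237 transpositions; sign(π) = (−1)^237 = -1.
Zolotarev: (104|243) = -1, matching the cycle-count sign.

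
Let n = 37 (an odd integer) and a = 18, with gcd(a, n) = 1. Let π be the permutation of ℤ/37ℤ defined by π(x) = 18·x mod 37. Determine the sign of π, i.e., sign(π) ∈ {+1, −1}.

-1

Orbit of 3 under x↦18x: [3, 17, 10, 32, 21, 8, 33]… (length divides ord_37(18)).
π_18 has 2 disjoint cycles with lengths [36, 1] on {0,…,36}.
Σ(ℓ_i−1) = 37−2 = 35; sign = (−1)^35 = -1.
Check: (18/37) = -1 by Zolotarev.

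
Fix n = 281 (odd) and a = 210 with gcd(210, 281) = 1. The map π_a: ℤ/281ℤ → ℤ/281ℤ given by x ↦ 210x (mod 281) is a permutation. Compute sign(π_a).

-1

Start at x=111: 111 → 268 → 80 → 221 → 45 → 177 → 78 → … (one orbit).
Decompose π into cycles: lengths [280, 1] (2 cycles, including the fixed point 0).
2 cycles on 281: each ℓ→(−1)^(ℓ−1), product (−1)^279 = -1.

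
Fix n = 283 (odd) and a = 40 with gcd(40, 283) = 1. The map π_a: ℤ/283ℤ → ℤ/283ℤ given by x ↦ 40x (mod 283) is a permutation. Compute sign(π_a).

+1

Trace 73: π^k(73) = [73, 90, 204, 236, 101, 78, 7] for k=0..6.
3 cycles of lengths [141, 141, 1].
Σ(ℓ_i−1) = 283−3 = 280; sign = (−1)^280 = +1.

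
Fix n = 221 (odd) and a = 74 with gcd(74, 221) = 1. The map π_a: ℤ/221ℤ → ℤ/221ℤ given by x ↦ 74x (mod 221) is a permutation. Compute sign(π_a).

Orbit of 1 under x↦74x: [1, 74, 172, 131, 191, 211, 144]… (length divides ord_221(74)).
Decompose π into cycles: lengths [48, 48, 48, 48, 16, 3, 3, 3, 3, 1] (10 cycles, including the fixed point 0).
n − c = 221 − 10 = 211; sign = (−1)^211 = -1.
(74|221)_J = -1 (Zolotarev's lemma cross-check).

-1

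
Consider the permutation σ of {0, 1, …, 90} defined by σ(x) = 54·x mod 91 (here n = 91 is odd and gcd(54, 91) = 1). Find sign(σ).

+1

Orbit of 89 under x↦54x: [89, 74, 83, 23, 59, 1, 54]… (length divides ord_91(54)).
9 cycles of lengths [12, 12, 12, 12, 12, 12, 12, 6, 1].
9 cycles on 91: each ℓ→(−1)^(ℓ−1), product (−1)^82 = +1.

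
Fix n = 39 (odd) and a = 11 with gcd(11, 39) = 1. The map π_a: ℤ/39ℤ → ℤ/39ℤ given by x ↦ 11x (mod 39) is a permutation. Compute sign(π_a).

+1

Orbit of 32 under x↦11x: [32, 1, 11, 4, 5, 16, 20]… (length divides ord_39(11)).
Cycle lengths of π_11 on ℤ/39ℤ: [12, 12, 12, 2, 1]; 5 cycles in total.
Σ(ℓ_i−1) = 39−5 = 34; sign = (−1)^34 = +1.
Zolotarev: (11|39) = +1, matching the cycle-count sign.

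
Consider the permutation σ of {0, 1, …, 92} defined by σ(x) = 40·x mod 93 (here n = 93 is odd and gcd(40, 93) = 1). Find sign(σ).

Trace 40: π^k(40) = [40, 19, 16, 82, 25, 70, 10] for k=0..6.
Decompose π into cycles: lengths [15, 15, 15, 15, 15, 15, 1, 1, 1] (9 cycles, including the fixed point 0).
9 cycles on 93: each ℓ→(−1)^(ℓ−1), product (−1)^84 = +1.
Via Zolotarev, sign(π_{40}) = (40|93) = +1.

+1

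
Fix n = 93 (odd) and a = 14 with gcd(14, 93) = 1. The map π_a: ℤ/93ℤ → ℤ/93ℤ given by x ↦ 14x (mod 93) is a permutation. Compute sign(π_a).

-1

Trace 47: π^k(47) = [47, 7, 5, 70, 50, 49, 35] for k=0..6.
Decompose π into cycles: lengths [30, 30, 15, 15, 2, 1] (6 cycles, including the fixed point 0).
Σ(ℓ_i−1) = 93−6 = 87; sign = (−1)^87 = -1.
Via Zolotarev, sign(π_{14}) = (14|93) = -1.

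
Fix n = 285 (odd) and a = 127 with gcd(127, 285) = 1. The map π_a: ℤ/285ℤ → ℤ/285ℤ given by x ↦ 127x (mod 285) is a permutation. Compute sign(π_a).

+1

Start at x=16: 16 → 37 → 139 → 268 → 121 → 262 → 214 → … (one orbit).
15 cycles of lengths [36, 36, 36, 36, 36, 36, 18, 18, 18, 4, 4, 4, 1, 1, 1].
Σ(ℓ_i−1) = 285−15 = 270; sign = (−1)^270 = +1.
The Jacobi symbol (127|285) = +1 (Zolotarev) agrees.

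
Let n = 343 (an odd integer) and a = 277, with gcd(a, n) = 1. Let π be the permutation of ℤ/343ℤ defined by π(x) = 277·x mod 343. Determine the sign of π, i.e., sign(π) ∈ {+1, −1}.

Orbit of 268 under x↦277x: [268, 148, 179, 191, 85, 221, 163]… (length divides ord_343(277)).
π_277 has 7 disjoint cycles with lengths [147, 147, 21, 21, 3, 3, 1] on {0,…,342}.
sign(π) = (−1)^{n − #cycles} = (−1)^{343−7} = (−1)^336 = +1.

+1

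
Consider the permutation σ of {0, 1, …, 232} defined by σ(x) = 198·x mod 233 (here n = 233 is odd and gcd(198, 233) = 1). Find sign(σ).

-1

Start at x=70: 70 → 113 → 6 → 23 → 127 → 215 → 164 → … (one orbit).
π_198 has 2 disjoint cycles with lengths [232, 1] on {0,…,232}.
Σ(ℓ_i−1) = 233−2 = 231; sign = (−1)^231 = -1.
Zolotarev: (198|233) = -1, matching the cycle-count sign.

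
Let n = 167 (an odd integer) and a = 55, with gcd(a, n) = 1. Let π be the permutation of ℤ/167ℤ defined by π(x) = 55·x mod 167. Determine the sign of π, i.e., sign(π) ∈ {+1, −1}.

Start at x=26: 26 → 94 → 160 → 116 → 34 → 33 → 145 → … (one orbit).
The orbit structure of x ↦ 55x mod 167: 2 orbits of sizes [166, 1].
With 2 cycles on 167 points, sign = (−1)^{167−2} = -1.
Zolotarev: (55|167) = -1, matching the cycle-count sign.

-1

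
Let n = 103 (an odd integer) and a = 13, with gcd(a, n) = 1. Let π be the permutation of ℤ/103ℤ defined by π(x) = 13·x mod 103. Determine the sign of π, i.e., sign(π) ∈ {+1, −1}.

Trace 76: π^k(76) = [76, 61, 72, 9, 14, 79, 100] for k=0..6.
Cycle type of π: 17×6 + 1; total 7 cycles.
Σ(ℓ_i−1) = 103−7 = 96; sign = (−1)^96 = +1.
The Jacobi symbol (13|103) = +1 (Zolotarev) agrees.

+1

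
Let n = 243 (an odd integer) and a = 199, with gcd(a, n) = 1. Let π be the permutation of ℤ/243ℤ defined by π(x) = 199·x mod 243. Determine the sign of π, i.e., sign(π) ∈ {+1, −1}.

Start at x=190: 190 → 145 → 181 → 55 → 10 → 46 → 163 → … (one orbit).
Cycle lengths of π_199 on ℤ/243ℤ: [27, 27, 27, 27, 27, 27, 9, 9, 9, 9, 9, 9, 3, 3, 3, 3, 3, 3, 1, 1, 1, 1, 1, 1, 1, 1, 1]; 27 cycles in total.
27 cycles on 243: each ℓ→(−1)^(ℓ−1), product (−1)^216 = +1.

+1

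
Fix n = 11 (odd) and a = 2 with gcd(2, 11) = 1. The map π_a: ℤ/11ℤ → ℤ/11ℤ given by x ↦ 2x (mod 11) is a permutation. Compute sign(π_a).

-1

Start at x=6: 6 → 1 → 2 → 4 → 8 → 5 → 10 → … (one orbit).
Cycle lengths of π_2 on ℤ/11ℤ: [10, 1]; 2 cycles in total.
With 2 cycles on 11 points, sign = (−1)^{11−2} = -1.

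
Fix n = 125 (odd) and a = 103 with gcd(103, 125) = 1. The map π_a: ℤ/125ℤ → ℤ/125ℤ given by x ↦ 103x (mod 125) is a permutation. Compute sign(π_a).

-1

Trace 52: π^k(52) = [52, 106, 43, 54, 62, 11, 8] for k=0..6.
π_103 has 4 disjoint cycles with lengths [100, 20, 4, 1] on {0,…,124}.
With 4 cycles on 125 points, sign = (−1)^{125−4} = -1.
(103|125)_J = -1 (Zolotarev's lemma cross-check).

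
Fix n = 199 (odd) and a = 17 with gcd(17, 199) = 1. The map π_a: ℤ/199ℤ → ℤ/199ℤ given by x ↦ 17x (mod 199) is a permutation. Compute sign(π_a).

-1

Orbit of 52 under x↦17x: [52, 88, 103, 159, 116, 181, 92]… (length divides ord_199(17)).
The orbit structure of x ↦ 17x mod 199: 4 orbits of sizes [66, 66, 66, 1].
Σ(ℓ_i−1) = 199−4 = 195; sign = (−1)^195 = -1.
(17|199)_J = -1 (Zolotarev's lemma cross-check).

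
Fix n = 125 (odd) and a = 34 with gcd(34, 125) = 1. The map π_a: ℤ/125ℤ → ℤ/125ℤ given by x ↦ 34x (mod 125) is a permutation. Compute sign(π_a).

Orbit of 104 under x↦34x: [104, 36, 99, 116, 69, 96, 14]… (length divides ord_125(34)).
π_34 has 7 disjoint cycles with lengths [50, 50, 10, 10, 2, 2, 1] on {0,…,124}.
Σ(ℓ_i−1) = 125−7 = 118; sign = (−1)^118 = +1.
Check: (34/125) = +1 by Zolotarev.

+1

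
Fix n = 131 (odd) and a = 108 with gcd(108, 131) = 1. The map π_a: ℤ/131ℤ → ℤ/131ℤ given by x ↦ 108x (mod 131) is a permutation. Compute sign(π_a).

+1

Start at x=34: 34 → 4 → 39 → 20 → 64 → 100 → 58 → … (one orbit).
3 cycles of lengths [65, 65, 1].
Σ(ℓ_i−1) = 131−3 = 128; sign = (−1)^128 = +1.
Via Zolotarev, sign(π_{108}) = (108|131) = +1.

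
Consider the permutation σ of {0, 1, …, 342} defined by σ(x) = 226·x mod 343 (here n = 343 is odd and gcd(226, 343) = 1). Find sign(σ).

Trace 50: π^k(50) = [50, 324, 165, 246, 30, 263, 99] for k=0..6.
Decompose π into cycles: lengths [21, 21, 21, 21, 21, 21, 21, 21, 21, 21, 21, 21, 21, 21, 3, 3, 3, 3, 3, 3, 3, 3, 3, 3, 3, 3, 3, 3, 3, 3, 1] (31 cycles, including the fixed point 0).
31 cycles on 343: each ℓ→(−1)^(ℓ−1), product (−1)^312 = +1.

+1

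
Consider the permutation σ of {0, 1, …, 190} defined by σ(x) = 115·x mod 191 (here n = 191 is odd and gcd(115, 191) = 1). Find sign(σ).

Start at x=2: 2 → 39 → 92 → 75 → 30 → 12 → 43 → … (one orbit).
π_115 has 3 disjoint cycles with lengths [95, 95, 1] on {0,…,190}.
n − c = 191 − 3 = 188; sign = (−1)^188 = +1.
Check: (115/191) = +1 by Zolotarev.

+1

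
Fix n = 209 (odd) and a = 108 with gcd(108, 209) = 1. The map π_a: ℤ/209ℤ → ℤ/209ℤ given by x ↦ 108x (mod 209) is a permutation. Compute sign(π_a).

-1

Orbit of 93 under x↦108x: [93, 12, 42, 147, 201, 181, 111]… (length divides ord_209(108)).
6 cycles of lengths [90, 90, 18, 5, 5, 1].
6 cycles on 209: each ℓ→(−1)^(ℓ−1), product (−1)^203 = -1.
The Jacobi symbol (108|209) = -1 (Zolotarev) agrees.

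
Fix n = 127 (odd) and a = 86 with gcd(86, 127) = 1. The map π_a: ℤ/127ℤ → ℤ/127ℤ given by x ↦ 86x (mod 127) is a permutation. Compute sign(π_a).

-1

Orbit of 22 under x↦86x: [22, 114, 25, 118, 115, 111, 21]… (length divides ord_127(86)).
Cycle type of π: 126 + 1; total 2 cycles.
127 − 2 = 125 transpositions; sign(π) = (−1)^125 = -1.
The Jacobi symbol (86|127) = -1 (Zolotarev) agrees.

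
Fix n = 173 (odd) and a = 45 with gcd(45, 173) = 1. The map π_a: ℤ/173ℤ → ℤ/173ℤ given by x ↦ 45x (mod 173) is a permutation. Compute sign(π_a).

Orbit of 155 under x↦45x: [155, 55, 53, 136, 65, 157, 145]… (length divides ord_173(45)).
Cycle type of π: 172 + 1; total 2 cycles.
Σ(ℓ_i−1) = 173−2 = 171; sign = (−1)^171 = -1.

-1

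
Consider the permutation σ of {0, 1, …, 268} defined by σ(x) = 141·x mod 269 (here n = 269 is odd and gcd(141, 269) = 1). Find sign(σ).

Start at x=226: 226 → 124 → 268 → 128 → 25 → 28 → 182 → … (one orbit).
π_141 has 2 disjoint cycles with lengths [268, 1] on {0,…,268}.
2 cycles on 269: each ℓ→(−1)^(ℓ−1), product (−1)^267 = -1.
(141|269)_J = -1 (Zolotarev's lemma cross-check).

-1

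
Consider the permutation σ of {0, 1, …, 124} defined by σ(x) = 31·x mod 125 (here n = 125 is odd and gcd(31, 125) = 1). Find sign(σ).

+1

Orbit of 41 under x↦31x: [41, 21, 26, 56, 111, 66, 46]… (length divides ord_125(31)).
The orbit structure of x ↦ 31x mod 125: 13 orbits of sizes [25, 25, 25, 25, 5, 5, 5, 5, 1, 1, 1, 1, 1].
13 cycles on 125: each ℓ→(−1)^(ℓ−1), product (−1)^112 = +1.
The Jacobi symbol (31|125) = +1 (Zolotarev) agrees.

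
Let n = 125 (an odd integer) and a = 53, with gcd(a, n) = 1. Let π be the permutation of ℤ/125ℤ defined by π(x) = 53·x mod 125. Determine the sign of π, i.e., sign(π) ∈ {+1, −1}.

Orbit of 104 under x↦53x: [104, 12, 11, 83, 24, 22, 41]… (length divides ord_125(53)).
Cycle type of π: 100 + 20 + 4 + 1; total 4 cycles.
4 cycles on 125: each ℓ→(−1)^(ℓ−1), product (−1)^121 = -1.

-1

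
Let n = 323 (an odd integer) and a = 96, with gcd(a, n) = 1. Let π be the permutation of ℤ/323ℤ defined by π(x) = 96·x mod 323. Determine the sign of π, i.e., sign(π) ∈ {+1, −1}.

Orbit of 248 under x↦96x: [248, 229, 20, 305, 210, 134, 267]… (length divides ord_323(96)).
Cycle type of π: 16×19 + 1×19; total 38 cycles.
38 cycles on 323: each ℓ→(−1)^(ℓ−1), product (−1)^285 = -1.

-1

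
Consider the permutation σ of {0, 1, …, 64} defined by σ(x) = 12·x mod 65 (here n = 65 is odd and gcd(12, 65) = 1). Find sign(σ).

-1

Start at x=14: 14 → 38 → 1 → 12 → 14 (one orbit).
Cycle type of π: 4×13 + 2×6 + 1; total 20 cycles.
20 cycles on 65: each ℓ→(−1)^(ℓ−1), product (−1)^45 = -1.
Via Zolotarev, sign(π_{12}) = (12|65) = -1.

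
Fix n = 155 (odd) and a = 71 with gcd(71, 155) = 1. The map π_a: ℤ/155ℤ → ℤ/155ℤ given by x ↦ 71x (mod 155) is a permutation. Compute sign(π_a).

Orbit of 101 under x↦71x: [101, 41, 121, 66, 36, 76, 126]… (length divides ord_155(71)).
π_71 has 15 disjoint cycles with lengths [15, 15, 15, 15, 15, 15, 15, 15, 15, 15, 1, 1, 1, 1, 1] on {0,…,154}.
n − c = 155 − 15 = 140; sign = (−1)^140 = +1.
Check: (71/155) = +1 by Zolotarev.

+1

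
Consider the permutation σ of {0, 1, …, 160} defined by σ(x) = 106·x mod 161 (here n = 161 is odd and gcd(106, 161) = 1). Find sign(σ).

-1

Orbit of 120 under x↦106x: [120, 1, 106, 127, 99, 29, 15]… (length divides ord_161(106)).
π_106 has 14 disjoint cycles with lengths [22, 22, 22, 22, 22, 22, 22, 1, 1, 1, 1, 1, 1, 1] on {0,…,160}.
161 − 14 = 147 transpositions; sign(π) = (−1)^147 = -1.
(106|161)_J = -1 (Zolotarev's lemma cross-check).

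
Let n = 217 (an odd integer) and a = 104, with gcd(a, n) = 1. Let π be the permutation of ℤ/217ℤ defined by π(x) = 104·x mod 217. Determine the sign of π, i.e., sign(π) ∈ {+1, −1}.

+1

Start at x=167: 167 → 8 → 181 → 162 → 139 → 134 → 48 → … (one orbit).
Decompose π into cycles: lengths [30, 30, 30, 30, 30, 30, 30, 2, 2, 2, 1] (11 cycles, including the fixed point 0).
Σ(ℓ_i−1) = 217−11 = 206; sign = (−1)^206 = +1.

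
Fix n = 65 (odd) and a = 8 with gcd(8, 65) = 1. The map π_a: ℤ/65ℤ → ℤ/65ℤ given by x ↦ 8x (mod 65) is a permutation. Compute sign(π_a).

+1

Start at x=1: 1 → 8 → 64 → 57 → 1 (one orbit).
Cycle lengths of π_8 on ℤ/65ℤ: [4, 4, 4, 4, 4, 4, 4, 4, 4, 4, 4, 4, 4, 4, 4, 4, 1]; 17 cycles in total.
With 17 cycles on 65 points, sign = (−1)^{65−17} = +1.
Zolotarev: (8|65) = +1, matching the cycle-count sign.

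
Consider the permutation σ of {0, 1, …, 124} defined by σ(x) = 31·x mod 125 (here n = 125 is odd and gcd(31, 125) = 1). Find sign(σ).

+1

Orbit of 86 under x↦31x: [86, 41, 21, 26, 56, 111, 66]… (length divides ord_125(31)).
Decompose π into cycles: lengths [25, 25, 25, 25, 5, 5, 5, 5, 1, 1, 1, 1, 1] (13 cycles, including the fixed point 0).
n − c = 125 − 13 = 112; sign = (−1)^112 = +1.
Via Zolotarev, sign(π_{31}) = (31|125) = +1.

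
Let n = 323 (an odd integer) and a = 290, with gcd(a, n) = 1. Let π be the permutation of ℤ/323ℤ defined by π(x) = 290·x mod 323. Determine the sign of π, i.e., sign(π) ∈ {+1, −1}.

+1

Trace 1: π^k(1) = [1, 290, 120, 239, 188, 256, 273] for k=0..6.
51 cycles of lengths [9, 9, 9, 9, 9, 9, 9, 9, 9, 9, 9, 9, 9, 9, 9, 9, 9, 9, 9, 9, 9, 9, 9, 9, 9, 9, 9, 9, 9, 9, 9, 9, 9, 9, 1, 1, 1, 1, 1, 1, 1, 1, 1, 1, 1, 1, 1, 1, 1, 1, 1].
51 cycles on 323: each ℓ→(−1)^(ℓ−1), product (−1)^272 = +1.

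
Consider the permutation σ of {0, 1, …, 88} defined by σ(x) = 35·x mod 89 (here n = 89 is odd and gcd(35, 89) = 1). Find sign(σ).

-1

Trace 66: π^k(66) = [66, 85, 38, 84, 3, 16, 26] for k=0..6.
Cycle lengths of π_35 on ℤ/89ℤ: [88, 1]; 2 cycles in total.
n − c = 89 − 2 = 87; sign = (−1)^87 = -1.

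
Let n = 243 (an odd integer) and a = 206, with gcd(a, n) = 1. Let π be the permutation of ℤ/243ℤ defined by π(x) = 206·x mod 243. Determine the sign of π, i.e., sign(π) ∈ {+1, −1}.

Start at x=46: 46 → 242 → 37 → 89 → 109 → 98 → 19 → … (one orbit).
Cycle lengths of π_206 on ℤ/243ℤ: [54, 54, 54, 18, 18, 18, 6, 6, 6, 2, 2, 2, 2, 1]; 14 cycles in total.
n − c = 243 − 14 = 229; sign = (−1)^229 = -1.
Zolotarev: (206|243) = -1, matching the cycle-count sign.

-1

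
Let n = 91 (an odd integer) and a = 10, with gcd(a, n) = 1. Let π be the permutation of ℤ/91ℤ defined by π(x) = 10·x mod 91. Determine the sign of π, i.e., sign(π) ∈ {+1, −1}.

Orbit of 9 under x↦10x: [9, 90, 81, 82, 1, 10]… (length divides ord_91(10)).
Decompose π into cycles: lengths [6, 6, 6, 6, 6, 6, 6, 6, 6, 6, 6, 6, 6, 6, 6, 1] (16 cycles, including the fixed point 0).
16 cycles on 91: each ℓ→(−1)^(ℓ−1), product (−1)^75 = -1.
Check: (10/91) = -1 by Zolotarev.

-1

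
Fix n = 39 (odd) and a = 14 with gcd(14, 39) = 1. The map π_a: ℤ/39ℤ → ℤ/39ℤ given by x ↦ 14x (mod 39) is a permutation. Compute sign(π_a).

-1

Trace 14: π^k(14) = [14, 1] for k=0..1.
π_14 has 26 disjoint cycles with lengths [2, 2, 2, 2, 2, 2, 2, 2, 2, 2, 2, 2, 2, 1, 1, 1, 1, 1, 1, 1, 1, 1, 1, 1, 1, 1] on {0,…,38}.
With 26 cycles on 39 points, sign = (−1)^{39−26} = -1.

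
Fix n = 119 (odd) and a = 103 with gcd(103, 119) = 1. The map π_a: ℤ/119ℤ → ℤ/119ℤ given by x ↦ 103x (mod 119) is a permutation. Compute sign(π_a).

-1

Trace 86: π^k(86) = [86, 52, 1, 103, 18, 69] for k=0..5.
The orbit structure of x ↦ 103x mod 119: 34 orbits of sizes [6, 6, 6, 6, 6, 6, 6, 6, 6, 6, 6, 6, 6, 6, 6, 6, 6, 1, 1, 1, 1, 1, 1, 1, 1, 1, 1, 1, 1, 1, 1, 1, 1, 1].
34 cycles on 119: each ℓ→(−1)^(ℓ−1), product (−1)^85 = -1.
Zolotarev: (103|119) = -1, matching the cycle-count sign.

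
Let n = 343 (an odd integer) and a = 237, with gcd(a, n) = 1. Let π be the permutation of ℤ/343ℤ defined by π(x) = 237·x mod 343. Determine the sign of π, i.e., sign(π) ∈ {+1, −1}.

Orbit of 209 under x↦237x: [209, 141, 146, 302, 230, 316, 118]… (length divides ord_343(237)).
Cycle type of π: 98×3 + 14×3 + 2×3 + 1; total 10 cycles.
n − c = 343 − 10 = 333; sign = (−1)^333 = -1.
Via Zolotarev, sign(π_{237}) = (237|343) = -1.

-1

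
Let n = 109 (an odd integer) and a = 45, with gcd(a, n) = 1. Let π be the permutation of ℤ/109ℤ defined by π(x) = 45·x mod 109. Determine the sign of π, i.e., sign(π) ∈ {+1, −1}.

+1

Start at x=45: 45 → 63 → 1 → 45 (one orbit).
The orbit structure of x ↦ 45x mod 109: 37 orbits of sizes [3, 3, 3, 3, 3, 3, 3, 3, 3, 3, 3, 3, 3, 3, 3, 3, 3, 3, 3, 3, 3, 3, 3, 3, 3, 3, 3, 3, 3, 3, 3, 3, 3, 3, 3, 3, 1].
37 cycles on 109: each ℓ→(−1)^(ℓ−1), product (−1)^72 = +1.
The Jacobi symbol (45|109) = +1 (Zolotarev) agrees.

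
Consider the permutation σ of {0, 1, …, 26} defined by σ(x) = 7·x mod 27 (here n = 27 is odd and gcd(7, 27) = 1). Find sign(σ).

Trace 1: π^k(1) = [1, 7, 22, 19, 25, 13, 10] for k=0..6.
π_7 has 7 disjoint cycles with lengths [9, 9, 3, 3, 1, 1, 1] on {0,…,26}.
27 − 7 = 20 transpositions; sign(π) = (−1)^20 = +1.
Zolotarev: (7|27) = +1, matching the cycle-count sign.

+1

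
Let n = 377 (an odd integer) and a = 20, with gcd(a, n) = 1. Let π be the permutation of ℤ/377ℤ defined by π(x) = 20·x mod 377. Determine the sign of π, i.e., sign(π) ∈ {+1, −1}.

Orbit of 24 under x↦20x: [24, 103, 175, 107, 255, 199, 210]… (length divides ord_377(20)).
π_20 has 10 disjoint cycles with lengths [84, 84, 84, 84, 12, 7, 7, 7, 7, 1] on {0,…,376}.
n − c = 377 − 10 = 367; sign = (−1)^367 = -1.
Via Zolotarev, sign(π_{20}) = (20|377) = -1.

-1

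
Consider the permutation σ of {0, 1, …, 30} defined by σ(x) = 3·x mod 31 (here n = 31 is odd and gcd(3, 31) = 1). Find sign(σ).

-1

Orbit of 21 under x↦3x: [21, 1, 3, 9, 27, 19, 26]… (length divides ord_31(3)).
Decompose π into cycles: lengths [30, 1] (2 cycles, including the fixed point 0).
2 cycles on 31: each ℓ→(−1)^(ℓ−1), product (−1)^29 = -1.
Zolotarev: (3|31) = -1, matching the cycle-count sign.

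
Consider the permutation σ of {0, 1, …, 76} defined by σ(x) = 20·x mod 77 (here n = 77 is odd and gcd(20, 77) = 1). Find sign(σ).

Trace 71: π^k(71) = [71, 34, 64, 48, 36, 27, 1] for k=0..6.
12 cycles of lengths [10, 10, 10, 10, 10, 10, 5, 5, 2, 2, 2, 1].
sign(π) = (−1)^{n − #cycles} = (−1)^{77−12} = (−1)^65 = -1.

-1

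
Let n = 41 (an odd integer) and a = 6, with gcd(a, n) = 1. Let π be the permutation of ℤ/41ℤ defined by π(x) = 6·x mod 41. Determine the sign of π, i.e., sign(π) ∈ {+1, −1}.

Orbit of 21 under x↦6x: [21, 3, 18, 26, 33, 34, 40]… (length divides ord_41(6)).
Cycle type of π: 40 + 1; total 2 cycles.
2 cycles on 41: each ℓ→(−1)^(ℓ−1), product (−1)^39 = -1.

-1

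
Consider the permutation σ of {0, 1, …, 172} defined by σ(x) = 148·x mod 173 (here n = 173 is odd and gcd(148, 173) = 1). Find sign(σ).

Start at x=135: 135 → 85 → 124 → 14 → 169 → 100 → 95 → … (one orbit).
5 cycles of lengths [43, 43, 43, 43, 1].
Σ(ℓ_i−1) = 173−5 = 168; sign = (−1)^168 = +1.
(148|173)_J = +1 (Zolotarev's lemma cross-check).

+1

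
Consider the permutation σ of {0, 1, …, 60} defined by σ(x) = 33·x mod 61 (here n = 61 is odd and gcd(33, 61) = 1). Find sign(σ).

-1

Trace 11: π^k(11) = [11, 58, 23, 27, 37, 1, 33] for k=0..6.
Cycle type of π: 20×3 + 1; total 4 cycles.
Σ(ℓ_i−1) = 61−4 = 57; sign = (−1)^57 = -1.
Zolotarev: (33|61) = -1, matching the cycle-count sign.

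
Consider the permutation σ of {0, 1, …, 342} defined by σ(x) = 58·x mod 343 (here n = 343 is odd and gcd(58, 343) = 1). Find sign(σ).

+1

Trace 302: π^k(302) = [302, 23, 305, 197, 107, 32, 141] for k=0..6.
7 cycles of lengths [147, 147, 21, 21, 3, 3, 1].
7 cycles on 343: each ℓ→(−1)^(ℓ−1), product (−1)^336 = +1.
The Jacobi symbol (58|343) = +1 (Zolotarev) agrees.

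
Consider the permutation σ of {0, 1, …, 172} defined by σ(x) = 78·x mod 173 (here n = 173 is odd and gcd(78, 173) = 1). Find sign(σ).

Trace 119: π^k(119) = [119, 113, 164, 163, 85, 56, 43] for k=0..6.
π_78 has 3 disjoint cycles with lengths [86, 86, 1] on {0,…,172}.
3 cycles on 173: each ℓ→(−1)^(ℓ−1), product (−1)^170 = +1.

+1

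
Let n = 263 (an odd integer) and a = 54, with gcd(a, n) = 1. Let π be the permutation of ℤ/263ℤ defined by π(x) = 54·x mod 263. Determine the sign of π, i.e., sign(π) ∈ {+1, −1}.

+1

Trace 179: π^k(179) = [179, 198, 172, 83, 11, 68, 253] for k=0..6.
π_54 has 3 disjoint cycles with lengths [131, 131, 1] on {0,…,262}.
3 cycles on 263: each ℓ→(−1)^(ℓ−1), product (−1)^260 = +1.
Zolotarev: (54|263) = +1, matching the cycle-count sign.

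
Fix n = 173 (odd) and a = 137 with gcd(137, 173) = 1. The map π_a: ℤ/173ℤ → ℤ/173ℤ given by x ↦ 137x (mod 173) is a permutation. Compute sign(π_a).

+1

Trace 81: π^k(81) = [81, 25, 138, 49, 139, 13, 51] for k=0..6.
Cycle lengths of π_137 on ℤ/173ℤ: [86, 86, 1]; 3 cycles in total.
Σ(ℓ_i−1) = 173−3 = 170; sign = (−1)^170 = +1.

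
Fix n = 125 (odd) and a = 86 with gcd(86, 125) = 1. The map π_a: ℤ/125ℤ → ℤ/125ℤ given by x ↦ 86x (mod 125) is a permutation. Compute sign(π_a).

Start at x=111: 111 → 46 → 81 → 91 → 76 → 36 → 96 → … (one orbit).
Cycle type of π: 25×4 + 5×4 + 1×5; total 13 cycles.
Σ(ℓ_i−1) = 125−13 = 112; sign = (−1)^112 = +1.
The Jacobi symbol (86|125) = +1 (Zolotarev) agrees.

+1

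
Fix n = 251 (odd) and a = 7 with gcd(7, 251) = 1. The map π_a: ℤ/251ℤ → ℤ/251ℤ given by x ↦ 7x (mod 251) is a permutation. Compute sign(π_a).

Start at x=60: 60 → 169 → 179 → 249 → 237 → 153 → 67 → … (one orbit).
The orbit structure of x ↦ 7x mod 251: 3 orbits of sizes [125, 125, 1].
251 − 3 = 248 transpositions; sign(π) = (−1)^248 = +1.
The Jacobi symbol (7|251) = +1 (Zolotarev) agrees.

+1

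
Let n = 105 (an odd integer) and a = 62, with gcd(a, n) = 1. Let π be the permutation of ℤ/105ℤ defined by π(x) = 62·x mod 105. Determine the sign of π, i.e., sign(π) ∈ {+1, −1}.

-1

Start at x=64: 64 → 83 → 1 → 62 → 64 (one orbit).
π_62 has 32 disjoint cycles with lengths [4, 4, 4, 4, 4, 4, 4, 4, 4, 4, 4, 4, 4, 4, 4, 4, 4, 4, 4, 4, 4, 2, 2, 2, 2, 2, 2, 2, 2, 2, 2, 1] on {0,…,104}.
With 32 cycles on 105 points, sign = (−1)^{105−32} = -1.
Via Zolotarev, sign(π_{62}) = (62|105) = -1.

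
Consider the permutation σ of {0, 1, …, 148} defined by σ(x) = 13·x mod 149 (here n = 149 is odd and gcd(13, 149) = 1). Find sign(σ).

Trace 44: π^k(44) = [44, 125, 135, 116, 18, 85, 62] for k=0..6.
Cycle lengths of π_13 on ℤ/149ℤ: [148, 1]; 2 cycles in total.
149 − 2 = 147 transpositions; sign(π) = (−1)^147 = -1.
The Jacobi symbol (13|149) = -1 (Zolotarev) agrees.

-1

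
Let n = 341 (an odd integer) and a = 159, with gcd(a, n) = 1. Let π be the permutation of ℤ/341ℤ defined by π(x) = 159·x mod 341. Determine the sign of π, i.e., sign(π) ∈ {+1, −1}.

Start at x=1: 1 → 159 → 47 → 312 → 163 → 1 (one orbit).
Cycle lengths of π_159 on ℤ/341ℤ: [5, 5, 5, 5, 5, 5, 5, 5, 5, 5, 5, 5, 5, 5, 5, 5, 5, 5, 5, 5, 5, 5, 5, 5, 5, 5, 5, 5, 5, 5, 5, 5, 5, 5, 5, 5, 5, 5, 5, 5, 5, 5, 5, 5, 5, 5, 5, 5, 5, 5, 5, 5, 5, 5, 5, 5, 5, 5, 5, 5, 5, 5, 5, 5, 5, 5, 5, 5, 1]; 69 cycles in total.
341 − 69 = 272 transpositions; sign(π) = (−1)^272 = +1.

+1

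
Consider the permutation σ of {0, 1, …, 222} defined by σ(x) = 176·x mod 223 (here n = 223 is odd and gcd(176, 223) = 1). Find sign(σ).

-1

Trace 95: π^k(95) = [95, 218, 12, 105, 194, 25, 163] for k=0..6.
Cycle type of π: 222 + 1; total 2 cycles.
Σ(ℓ_i−1) = 223−2 = 221; sign = (−1)^221 = -1.
(176|223)_J = -1 (Zolotarev's lemma cross-check).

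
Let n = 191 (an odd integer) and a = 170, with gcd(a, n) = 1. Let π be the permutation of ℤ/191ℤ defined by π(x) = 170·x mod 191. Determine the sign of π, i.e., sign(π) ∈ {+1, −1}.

Orbit of 136 under x↦170x: [136, 9, 2, 149, 118, 5, 86]… (length divides ord_191(170)).
Decompose π into cycles: lengths [95, 95, 1] (3 cycles, including the fixed point 0).
3 cycles on 191: each ℓ→(−1)^(ℓ−1), product (−1)^188 = +1.
Check: (170/191) = +1 by Zolotarev.

+1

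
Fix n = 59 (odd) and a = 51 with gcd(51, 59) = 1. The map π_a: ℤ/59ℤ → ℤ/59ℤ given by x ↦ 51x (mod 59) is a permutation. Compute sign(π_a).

+1

Start at x=7: 7 → 3 → 35 → 15 → 57 → 16 → 49 → … (one orbit).
π_51 has 3 disjoint cycles with lengths [29, 29, 1] on {0,…,58}.
sign(π) = (−1)^{n − #cycles} = (−1)^{59−3} = (−1)^56 = +1.
(51|59)_J = +1 (Zolotarev's lemma cross-check).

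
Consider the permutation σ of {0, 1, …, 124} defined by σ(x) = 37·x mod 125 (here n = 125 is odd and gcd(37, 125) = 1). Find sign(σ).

Start at x=87: 87 → 94 → 103 → 61 → 7 → 9 → 83 → … (one orbit).
4 cycles of lengths [100, 20, 4, 1].
n − c = 125 − 4 = 121; sign = (−1)^121 = -1.
Check: (37/125) = -1 by Zolotarev.

-1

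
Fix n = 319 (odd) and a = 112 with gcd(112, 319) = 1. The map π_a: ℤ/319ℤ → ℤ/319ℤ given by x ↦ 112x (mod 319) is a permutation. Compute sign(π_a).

Trace 168: π^k(168) = [168, 314, 78, 123, 59, 228, 16] for k=0..6.
Decompose π into cycles: lengths [70, 70, 70, 70, 10, 7, 7, 7, 7, 1] (10 cycles, including the fixed point 0).
sign(π) = (−1)^{n − #cycles} = (−1)^{319−10} = (−1)^309 = -1.

-1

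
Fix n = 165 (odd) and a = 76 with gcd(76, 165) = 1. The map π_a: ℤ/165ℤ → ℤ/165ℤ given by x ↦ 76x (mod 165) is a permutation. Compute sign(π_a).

-1

Orbit of 76 under x↦76x: [76, 1]… (length divides ord_165(76)).
Cycle type of π: 2×75 + 1×15; total 90 cycles.
n − c = 165 − 90 = 75; sign = (−1)^75 = -1.
(76|165)_J = -1 (Zolotarev's lemma cross-check).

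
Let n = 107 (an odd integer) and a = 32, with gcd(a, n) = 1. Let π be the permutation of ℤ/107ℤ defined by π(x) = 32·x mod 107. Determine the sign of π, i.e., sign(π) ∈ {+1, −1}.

-1

Trace 75: π^k(75) = [75, 46, 81, 24, 19, 73, 89] for k=0..6.
Cycle type of π: 106 + 1; total 2 cycles.
sign(π) = (−1)^{n − #cycles} = (−1)^{107−2} = (−1)^105 = -1.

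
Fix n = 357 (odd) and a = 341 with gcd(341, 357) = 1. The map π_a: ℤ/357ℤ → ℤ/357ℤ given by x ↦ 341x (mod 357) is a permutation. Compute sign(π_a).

+1

Trace 188: π^k(188) = [188, 205, 290, 1, 341, 256] for k=0..5.
Cycle lengths of π_341 on ℤ/357ℤ: [6, 6, 6, 6, 6, 6, 6, 6, 6, 6, 6, 6, 6, 6, 6, 6, 6, 6, 6, 6, 6, 6, 6, 6, 6, 6, 6, 6, 6, 6, 6, 6, 6, 6, 6, 6, 6, 6, 6, 6, 6, 6, 6, 6, 6, 6, 6, 6, 6, 6, 6, 2, 2, 2, 2, 2, 2, 2, 2, 2, 2, 2, 2, 2, 2, 2, 2, 2, 1, 1, 1, 1, 1, 1, 1, 1, 1, 1, 1, 1, 1, 1, 1, 1, 1]; 85 cycles in total.
85 cycles on 357: each ℓ→(−1)^(ℓ−1), product (−1)^272 = +1.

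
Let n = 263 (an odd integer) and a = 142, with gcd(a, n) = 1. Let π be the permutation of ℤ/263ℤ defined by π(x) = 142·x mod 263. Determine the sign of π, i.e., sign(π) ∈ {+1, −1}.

-1

Orbit of 202 under x↦142x: [202, 17, 47, 99, 119, 66, 167]… (length divides ord_263(142)).
π_142 has 2 disjoint cycles with lengths [262, 1] on {0,…,262}.
Σ(ℓ_i−1) = 263−2 = 261; sign = (−1)^261 = -1.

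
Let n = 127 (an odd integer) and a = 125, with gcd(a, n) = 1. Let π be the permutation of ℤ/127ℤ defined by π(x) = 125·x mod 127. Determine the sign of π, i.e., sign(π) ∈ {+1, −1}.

Trace 1: π^k(1) = [1, 125, 4, 119, 16, 95, 64] for k=0..6.
π_125 has 10 disjoint cycles with lengths [14, 14, 14, 14, 14, 14, 14, 14, 14, 1] on {0,…,126}.
With 10 cycles on 127 points, sign = (−1)^{127−10} = -1.
(125|127)_J = -1 (Zolotarev's lemma cross-check).

-1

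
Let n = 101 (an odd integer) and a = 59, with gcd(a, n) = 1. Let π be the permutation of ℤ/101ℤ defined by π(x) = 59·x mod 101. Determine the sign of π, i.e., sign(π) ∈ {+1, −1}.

-1

Trace 61: π^k(61) = [61, 64, 39, 79, 15, 77, 99] for k=0..6.
Cycle lengths of π_59 on ℤ/101ℤ: [100, 1]; 2 cycles in total.
sign(π) = (−1)^{n − #cycles} = (−1)^{101−2} = (−1)^99 = -1.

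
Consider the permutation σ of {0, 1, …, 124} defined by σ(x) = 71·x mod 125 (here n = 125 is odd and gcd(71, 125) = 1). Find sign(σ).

Orbit of 76 under x↦71x: [76, 21, 116, 111, 6, 51, 121]… (length divides ord_125(71)).
Decompose π into cycles: lengths [25, 25, 25, 25, 5, 5, 5, 5, 1, 1, 1, 1, 1] (13 cycles, including the fixed point 0).
13 cycles on 125: each ℓ→(−1)^(ℓ−1), product (−1)^112 = +1.
Zolotarev: (71|125) = +1, matching the cycle-count sign.

+1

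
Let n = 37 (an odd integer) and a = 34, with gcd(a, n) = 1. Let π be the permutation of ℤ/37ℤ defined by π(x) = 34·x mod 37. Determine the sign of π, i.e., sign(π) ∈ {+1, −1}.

Orbit of 26 under x↦34x: [26, 33, 12, 1, 34, 9, 10]… (length divides ord_37(34)).
π_34 has 5 disjoint cycles with lengths [9, 9, 9, 9, 1] on {0,…,36}.
With 5 cycles on 37 points, sign = (−1)^{37−5} = +1.

+1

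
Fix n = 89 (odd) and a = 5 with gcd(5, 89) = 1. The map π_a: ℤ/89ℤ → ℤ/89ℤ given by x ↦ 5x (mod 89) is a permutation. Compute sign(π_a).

+1

Start at x=64: 64 → 53 → 87 → 79 → 39 → 17 → 85 → … (one orbit).
3 cycles of lengths [44, 44, 1].
sign(π) = (−1)^{n − #cycles} = (−1)^{89−3} = (−1)^86 = +1.
Zolotarev: (5|89) = +1, matching the cycle-count sign.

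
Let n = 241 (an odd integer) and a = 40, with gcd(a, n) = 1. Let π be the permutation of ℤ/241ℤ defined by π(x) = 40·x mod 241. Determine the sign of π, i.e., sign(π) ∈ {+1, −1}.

+1

Orbit of 64 under x↦40x: [64, 150, 216, 205, 6, 240, 201]… (length divides ord_241(40)).
Cycle lengths of π_40 on ℤ/241ℤ: [20, 20, 20, 20, 20, 20, 20, 20, 20, 20, 20, 20, 1]; 13 cycles in total.
241 − 13 = 228 transpositions; sign(π) = (−1)^228 = +1.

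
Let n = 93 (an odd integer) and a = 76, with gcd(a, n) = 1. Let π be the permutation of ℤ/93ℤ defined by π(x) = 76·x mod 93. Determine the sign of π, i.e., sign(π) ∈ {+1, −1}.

+1

Orbit of 16 under x↦76x: [16, 7, 67, 70, 19, 49, 4]… (length divides ord_93(76)).
π_76 has 9 disjoint cycles with lengths [15, 15, 15, 15, 15, 15, 1, 1, 1] on {0,…,92}.
sign(π) = (−1)^{n − #cycles} = (−1)^{93−9} = (−1)^84 = +1.
(76|93)_J = +1 (Zolotarev's lemma cross-check).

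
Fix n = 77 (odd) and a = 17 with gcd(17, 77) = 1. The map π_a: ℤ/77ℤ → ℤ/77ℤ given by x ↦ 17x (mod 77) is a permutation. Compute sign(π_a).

Trace 19: π^k(19) = [19, 15, 24, 23, 6, 25, 40] for k=0..6.
π_17 has 5 disjoint cycles with lengths [30, 30, 10, 6, 1] on {0,…,76}.
Σ(ℓ_i−1) = 77−5 = 72; sign = (−1)^72 = +1.

+1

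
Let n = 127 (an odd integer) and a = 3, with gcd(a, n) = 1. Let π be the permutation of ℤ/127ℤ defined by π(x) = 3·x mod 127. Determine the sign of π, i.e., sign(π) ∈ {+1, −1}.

-1

Trace 43: π^k(43) = [43, 2, 6, 18, 54, 35, 105] for k=0..6.
Cycle type of π: 126 + 1; total 2 cycles.
sign(π) = (−1)^{n − #cycles} = (−1)^{127−2} = (−1)^125 = -1.
The Jacobi symbol (3|127) = -1 (Zolotarev) agrees.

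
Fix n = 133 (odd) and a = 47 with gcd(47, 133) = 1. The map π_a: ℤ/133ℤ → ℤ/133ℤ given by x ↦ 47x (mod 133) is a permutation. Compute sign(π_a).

Orbit of 82 under x↦47x: [82, 130, 125, 23, 17, 1, 47]… (length divides ord_133(47)).
π_47 has 10 disjoint cycles with lengths [18, 18, 18, 18, 18, 18, 9, 9, 6, 1] on {0,…,132}.
Σ(ℓ_i−1) = 133−10 = 123; sign = (−1)^123 = -1.

-1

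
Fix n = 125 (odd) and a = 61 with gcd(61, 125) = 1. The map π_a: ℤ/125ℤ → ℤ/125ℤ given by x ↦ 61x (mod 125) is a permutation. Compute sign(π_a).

Start at x=106: 106 → 91 → 51 → 111 → 21 → 31 → 16 → … (one orbit).
Cycle lengths of π_61 on ℤ/125ℤ: [25, 25, 25, 25, 5, 5, 5, 5, 1, 1, 1, 1, 1]; 13 cycles in total.
Σ(ℓ_i−1) = 125−13 = 112; sign = (−1)^112 = +1.
Via Zolotarev, sign(π_{61}) = (61|125) = +1.

+1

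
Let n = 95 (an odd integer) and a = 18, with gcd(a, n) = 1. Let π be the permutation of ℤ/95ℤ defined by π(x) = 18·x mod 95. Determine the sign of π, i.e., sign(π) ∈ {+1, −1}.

Orbit of 37 under x↦18x: [37, 1, 18, 39]… (length divides ord_95(18)).
29 cycles of lengths [4, 4, 4, 4, 4, 4, 4, 4, 4, 4, 4, 4, 4, 4, 4, 4, 4, 4, 4, 2, 2, 2, 2, 2, 2, 2, 2, 2, 1].
n − c = 95 − 29 = 66; sign = (−1)^66 = +1.
The Jacobi symbol (18|95) = +1 (Zolotarev) agrees.

+1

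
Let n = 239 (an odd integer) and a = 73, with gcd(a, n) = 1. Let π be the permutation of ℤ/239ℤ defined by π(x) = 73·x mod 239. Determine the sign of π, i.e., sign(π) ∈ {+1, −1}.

-1

Orbit of 138 under x↦73x: [138, 36, 238, 166, 168, 75, 217]… (length divides ord_239(73)).
Decompose π into cycles: lengths [34, 34, 34, 34, 34, 34, 34, 1] (8 cycles, including the fixed point 0).
n − c = 239 − 8 = 231; sign = (−1)^231 = -1.
(73|239)_J = -1 (Zolotarev's lemma cross-check).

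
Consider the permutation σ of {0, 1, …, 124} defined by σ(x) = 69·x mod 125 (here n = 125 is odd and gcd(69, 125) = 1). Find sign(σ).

Orbit of 69 under x↦69x: [69, 11, 9, 121, 99, 81, 89]… (length divides ord_125(69)).
Decompose π into cycles: lengths [50, 50, 10, 10, 2, 2, 1] (7 cycles, including the fixed point 0).
n − c = 125 − 7 = 118; sign = (−1)^118 = +1.
The Jacobi symbol (69|125) = +1 (Zolotarev) agrees.

+1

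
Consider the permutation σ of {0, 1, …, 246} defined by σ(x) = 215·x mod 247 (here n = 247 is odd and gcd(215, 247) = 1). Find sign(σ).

Orbit of 206 under x↦215x: [206, 77, 6, 55, 216, 4, 119]… (length divides ord_247(215)).
π_215 has 10 disjoint cycles with lengths [36, 36, 36, 36, 36, 36, 12, 9, 9, 1] on {0,…,246}.
10 cycles on 247: each ℓ→(−1)^(ℓ−1), product (−1)^237 = -1.

-1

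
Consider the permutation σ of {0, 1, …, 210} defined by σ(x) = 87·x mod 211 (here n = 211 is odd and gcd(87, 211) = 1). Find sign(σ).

+1

Orbit of 114 under x↦87x: [114, 1, 87, 184, 183, 96, 123]… (length divides ord_211(87)).
Decompose π into cycles: lengths [35, 35, 35, 35, 35, 35, 1] (7 cycles, including the fixed point 0).
With 7 cycles on 211 points, sign = (−1)^{211−7} = +1.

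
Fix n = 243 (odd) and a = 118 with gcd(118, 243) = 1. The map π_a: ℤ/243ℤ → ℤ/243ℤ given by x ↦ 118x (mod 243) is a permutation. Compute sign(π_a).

+1

Orbit of 145 under x↦118x: [145, 100, 136, 10, 208, 1, 118]… (length divides ord_243(118)).
Cycle type of π: 27×6 + 9×6 + 3×6 + 1×9; total 27 cycles.
With 27 cycles on 243 points, sign = (−1)^{243−27} = +1.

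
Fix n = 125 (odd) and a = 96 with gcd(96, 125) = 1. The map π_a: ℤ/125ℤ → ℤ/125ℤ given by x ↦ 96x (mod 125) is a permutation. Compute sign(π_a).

Trace 106: π^k(106) = [106, 51, 21, 16, 36, 81, 26] for k=0..6.
Cycle lengths of π_96 on ℤ/125ℤ: [25, 25, 25, 25, 5, 5, 5, 5, 1, 1, 1, 1, 1]; 13 cycles in total.
13 cycles on 125: each ℓ→(−1)^(ℓ−1), product (−1)^112 = +1.

+1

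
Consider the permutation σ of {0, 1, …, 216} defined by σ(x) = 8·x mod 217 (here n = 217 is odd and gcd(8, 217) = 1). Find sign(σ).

+1

Trace 190: π^k(190) = [190, 1, 8, 64, 78] for k=0..4.
Decompose π into cycles: lengths [5, 5, 5, 5, 5, 5, 5, 5, 5, 5, 5, 5, 5, 5, 5, 5, 5, 5, 5, 5, 5, 5, 5, 5, 5, 5, 5, 5, 5, 5, 5, 5, 5, 5, 5, 5, 5, 5, 5, 5, 5, 5, 1, 1, 1, 1, 1, 1, 1] (49 cycles, including the fixed point 0).
49 cycles on 217: each ℓ→(−1)^(ℓ−1), product (−1)^168 = +1.
Zolotarev: (8|217) = +1, matching the cycle-count sign.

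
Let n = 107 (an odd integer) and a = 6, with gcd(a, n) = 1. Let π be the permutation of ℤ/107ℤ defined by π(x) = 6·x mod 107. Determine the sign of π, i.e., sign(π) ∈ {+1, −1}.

-1

Trace 102: π^k(102) = [102, 77, 34, 97, 47, 68, 87] for k=0..6.
Decompose π into cycles: lengths [106, 1] (2 cycles, including the fixed point 0).
2 cycles on 107: each ℓ→(−1)^(ℓ−1), product (−1)^105 = -1.
Zolotarev: (6|107) = -1, matching the cycle-count sign.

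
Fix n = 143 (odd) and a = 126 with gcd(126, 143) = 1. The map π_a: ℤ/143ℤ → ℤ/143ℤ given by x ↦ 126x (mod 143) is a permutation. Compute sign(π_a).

Start at x=81: 81 → 53 → 100 → 16 → 14 → 48 → 42 → … (one orbit).
Cycle lengths of π_126 on ℤ/143ℤ: [15, 15, 15, 15, 15, 15, 15, 15, 5, 5, 3, 3, 3, 3, 1]; 15 cycles in total.
143 − 15 = 128 transpositions; sign(π) = (−1)^128 = +1.

+1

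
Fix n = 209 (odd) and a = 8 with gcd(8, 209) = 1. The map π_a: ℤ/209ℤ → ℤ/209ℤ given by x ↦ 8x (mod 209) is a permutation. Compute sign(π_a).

+1

Orbit of 18 under x↦8x: [18, 144, 107, 20, 160, 26, 208]… (length divides ord_209(8)).
Decompose π into cycles: lengths [30, 30, 30, 30, 30, 30, 10, 6, 6, 6, 1] (11 cycles, including the fixed point 0).
n − c = 209 − 11 = 198; sign = (−1)^198 = +1.
(8|209)_J = +1 (Zolotarev's lemma cross-check).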